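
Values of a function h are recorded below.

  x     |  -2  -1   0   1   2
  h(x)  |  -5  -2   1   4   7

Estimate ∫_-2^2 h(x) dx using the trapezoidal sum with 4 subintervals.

Δx = 1.
T_4 = (1/2)·[(-5) + 2·(-2) + 2·1 + 2·4 + 7] = 4.

4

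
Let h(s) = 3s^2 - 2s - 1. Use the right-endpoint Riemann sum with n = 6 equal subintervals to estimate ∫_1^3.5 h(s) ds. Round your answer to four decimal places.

Δs = (3.5 − 1)/6 = 5/12.
Right endpoints: 17/12, 11/6, 2.25, 8/3, 37/12, 3.5.
h(17/12) = 2.1875, h(11/6) = 65/12, h(2.25) = 9.6875, h(8/3) = 15, h(37/12) = 1025/48, h(3.5) = 28.75.
Sum = Δs · [h(17/12) + h(11/6) + h(2.25) + ...].
Sum ≈ 34.3316.

34.3316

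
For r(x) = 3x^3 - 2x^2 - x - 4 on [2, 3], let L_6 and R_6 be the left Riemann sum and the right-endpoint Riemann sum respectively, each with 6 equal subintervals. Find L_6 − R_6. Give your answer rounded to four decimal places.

-7.6667

L_6 ≈ 25.844907.
R_6 ≈ 33.511574.
L_6 − R_6 ≈ -7.6667.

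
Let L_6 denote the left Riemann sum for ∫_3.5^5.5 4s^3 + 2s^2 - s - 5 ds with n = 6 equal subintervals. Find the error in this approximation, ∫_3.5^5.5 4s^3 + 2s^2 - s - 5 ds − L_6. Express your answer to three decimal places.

85.926

Exact integral: ∫_3.5^5.5 f(s) ds ≈ 828.33333.
L_6 ≈ 742.40741.
Error ≈ 828.33333 − 742.40741 ≈ 85.926.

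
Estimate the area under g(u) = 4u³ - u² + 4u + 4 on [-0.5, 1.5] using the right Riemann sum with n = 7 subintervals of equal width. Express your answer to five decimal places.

Δu = (1.5 − (-0.5))/7 = 2/7.
Right endpoints: -3/14, 1/14, 5/14, 9/14, 13/14, 17/14, 1.5.
g(-3/14) = 4195/1372, g(1/14) = 5875/1372, g(5/14) = 7523/1372, g(9/14) = 9907/1372, g(13/14) = 13795/1372, g(17/14) = 19955/1372, g(1.5) = 21.25.
Sum = Δu · [g(-3/14) + g(1/14) + g(5/14) + ...].
Sum ≈ 18.82653.

18.82653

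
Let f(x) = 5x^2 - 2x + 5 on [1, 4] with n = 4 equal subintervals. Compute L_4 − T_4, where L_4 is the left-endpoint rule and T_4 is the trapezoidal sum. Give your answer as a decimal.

-25.875

L_4 = 80.53125.
T_4 = 106.40625.
L_4 − T_4 = -25.875.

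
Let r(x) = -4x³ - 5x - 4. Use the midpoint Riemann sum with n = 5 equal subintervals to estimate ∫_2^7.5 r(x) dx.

Δx = (7.5 − 2)/5 = 1.1.
Midpoints: 2.55, 3.65, 4.75, 5.85, 6.95.
r(2.55) = -83.0755, r(3.65) = -216.7585, r(4.75) = -456.4375, r(5.85) = -834.0565, r(6.95) = -1381.5595.
Sum = Δx · [r(2.55) + r(3.65) + r(4.75) + r(5.85) + r(6.95)].
Sum = -3269.07625.

-3269.07625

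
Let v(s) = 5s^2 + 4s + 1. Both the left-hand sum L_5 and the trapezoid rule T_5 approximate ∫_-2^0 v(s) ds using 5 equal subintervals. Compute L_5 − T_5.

2.4

L_5 = 10.
T_5 = 7.6.
L_5 − T_5 = 2.4.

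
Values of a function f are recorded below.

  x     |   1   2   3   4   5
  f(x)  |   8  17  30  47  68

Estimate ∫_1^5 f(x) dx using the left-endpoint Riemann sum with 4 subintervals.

102

Δx = 1.
Sum = 1·[8 + 17 + 30 + 47] = 102.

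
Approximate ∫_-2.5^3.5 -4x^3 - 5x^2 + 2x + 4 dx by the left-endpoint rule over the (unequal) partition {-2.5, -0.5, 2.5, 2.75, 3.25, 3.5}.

Subinterval widths: 2, 3, 0.25, 0.5, 0.25.
Left endpoints: -2.5, -0.5, 2.5, 2.75, 3.25.
f(-2.5) = 30.25, f(-0.5) = 2.25, f(2.5) = -84.75, f(2.75) = -111.5, f(3.25) = -179.625.
Sum = Σ Δx_i · f(x_i).
Sum = -54.59375.

-54.59375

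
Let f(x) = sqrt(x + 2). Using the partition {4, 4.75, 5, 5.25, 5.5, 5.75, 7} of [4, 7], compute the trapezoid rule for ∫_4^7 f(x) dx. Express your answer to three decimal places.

8.200

Subinterval widths: 0.75, 0.25, 0.25, 0.25, 0.25, 1.25.
f(4) ≈ 2.449, f(4.75) ≈ 2.598, f(5) ≈ 2.646, f(5.25) ≈ 2.693, f(5.5) ≈ 2.739, f(5.75) ≈ 2.784, f(7) ≈ 3.000.
On each subinterval the trapezoid contributes (Δx_i/2)·[f(x_{i-1}) + f(x_i)].
Sum ≈ 8.200.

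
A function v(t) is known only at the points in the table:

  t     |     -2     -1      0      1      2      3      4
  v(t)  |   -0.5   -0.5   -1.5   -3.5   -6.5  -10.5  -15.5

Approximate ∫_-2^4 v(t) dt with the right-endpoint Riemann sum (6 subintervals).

-38

Δt = 1.
Sum = 1·[(-0.5) + (-1.5) + (-3.5) + (-6.5) + (-10.5) + (-15.5)] = -38.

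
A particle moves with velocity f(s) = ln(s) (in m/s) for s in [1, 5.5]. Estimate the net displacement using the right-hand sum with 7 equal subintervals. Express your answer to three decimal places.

Δs = (5.5 − 1)/7 = 9/14.
Right endpoints: 23/14, 16/7, 41/14, 25/7, 59/14, 34/7, 5.5.
f(23/14) ≈ 0.496, f(16/7) ≈ 0.827, f(41/14) ≈ 1.075, f(25/7) ≈ 1.273, f(59/14) ≈ 1.438, f(34/7) ≈ 1.580, f(5.5) ≈ 1.705.
Sum = Δs · [f(23/14) + f(16/7) + f(41/14) + ...].
Sum ≈ 5.396.

5.396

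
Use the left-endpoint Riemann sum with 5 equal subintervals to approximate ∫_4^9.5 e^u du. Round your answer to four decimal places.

7302.6094

Δu = (9.5 − 4)/5 = 1.1.
Left endpoints: 4, 5.1, 6.2, 7.3, 8.4.
f(4) ≈ 54.5982, f(5.1) ≈ 164.0219, f(6.2) ≈ 492.7490, f(7.3) ≈ 1480.2999, f(8.4) ≈ 4447.0667.
Sum = Δu · [f(4) + f(5.1) + f(6.2) + f(7.3) + f(8.4)].
Sum ≈ 7302.6094.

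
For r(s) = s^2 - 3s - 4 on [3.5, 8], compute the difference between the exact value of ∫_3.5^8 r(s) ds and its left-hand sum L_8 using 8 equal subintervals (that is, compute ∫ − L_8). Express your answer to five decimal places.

Exact integral: ∫_3.5^8 r(s) ds = 60.75.
L_8 ≈ 50.2294922.
Error ≈ 60.75 − 50.2294922 ≈ 10.52051.

10.52051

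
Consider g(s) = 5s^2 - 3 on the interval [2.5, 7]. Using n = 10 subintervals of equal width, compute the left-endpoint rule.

484.790625

Δs = (7 − 2.5)/10 = 0.45.
Left endpoints: 2.5, 2.95, 3.4, 3.85, 4.3, 4.75, 5.2, 5.65, 6.1, 6.55.
g(2.5) = 28.25, g(2.95) = 40.5125, g(3.4) = 54.8, g(3.85) = 71.1125, g(4.3) = 89.45, g(4.75) = 109.8125, g(5.2) = 132.2, g(5.65) = 156.6125, g(6.1) = 183.05, g(6.55) = 211.5125.
Sum = Δs · [g(2.5) + g(2.95) + g(3.4) + ...].
Sum = 484.790625.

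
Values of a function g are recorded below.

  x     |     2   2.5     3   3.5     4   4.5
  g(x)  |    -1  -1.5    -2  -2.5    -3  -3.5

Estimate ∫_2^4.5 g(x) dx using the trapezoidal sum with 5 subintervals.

-5.625

Δx = 0.5.
T_5 = (0.5/2)·[(-1) + 2·(-1.5) + 2·(-2) + 2·(-2.5) + 2·(-3) + (-3.5)] = -5.625.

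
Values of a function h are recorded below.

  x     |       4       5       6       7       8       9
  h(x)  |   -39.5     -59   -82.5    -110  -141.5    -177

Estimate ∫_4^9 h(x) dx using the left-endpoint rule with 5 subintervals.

-432.5

Δx = 1.
Sum = 1·[(-39.5) + (-59) + (-82.5) + (-110) + (-141.5)] = -432.5.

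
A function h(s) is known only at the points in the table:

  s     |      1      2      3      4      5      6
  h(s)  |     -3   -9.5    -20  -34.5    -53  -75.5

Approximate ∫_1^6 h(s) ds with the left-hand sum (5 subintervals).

-120

Δs = 1.
Sum = 1·[(-3) + (-9.5) + (-20) + (-34.5) + (-53)] = -120.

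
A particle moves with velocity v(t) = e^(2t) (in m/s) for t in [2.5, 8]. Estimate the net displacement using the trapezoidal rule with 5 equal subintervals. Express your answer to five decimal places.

Δt = (8 − 2.5)/5 = 1.1.
v(2.5) ≈ 148.41316, v(3.6) ≈ 1339.43076, v(4.7) ≈ 12088.38073, v(5.8) ≈ 109097.79928, v(6.9) ≈ 984609.11123, v(8) ≈ 8886110.52051.
T_5 = (Δt/2)·[v(t_0) + 2v(t_1) + ... + 2v(t_{4}) + v(t_5)].
Sum ≈ 6105290.60772.

6105290.60772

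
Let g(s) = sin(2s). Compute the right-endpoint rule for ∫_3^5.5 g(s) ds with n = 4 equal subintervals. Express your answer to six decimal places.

0.188787

Δs = (5.5 − 3)/4 = 0.625.
Right endpoints: 3.625, 4.25, 4.875, 5.5.
g(3.625) ≈ 0.823081, g(4.25) ≈ 0.798487, g(4.875) ≈ -0.319519, g(5.5) ≈ -0.999990.
Sum = Δs · [g(3.625) + g(4.25) + g(4.875) + g(5.5)].
Sum ≈ 0.188787.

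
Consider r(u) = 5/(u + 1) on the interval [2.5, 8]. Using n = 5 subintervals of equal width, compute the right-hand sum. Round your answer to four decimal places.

Δu = (8 − 2.5)/5 = 1.1.
Right endpoints: 3.6, 4.7, 5.8, 6.9, 8.
r(3.6) = 25/23, r(4.7) = 50/57, r(5.8) = 25/34, r(6.9) = 50/79, r(8) = 5/9.
Sum = Δu · [r(3.6) + r(4.7) + r(5.8) + r(6.9) + r(8)].
Sum ≈ 4.2767.

4.2767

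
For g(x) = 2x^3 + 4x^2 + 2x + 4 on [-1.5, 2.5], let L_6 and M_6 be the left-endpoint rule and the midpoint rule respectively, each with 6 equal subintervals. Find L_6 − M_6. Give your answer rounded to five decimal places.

-17.55556

L_6 ≈ 43.7407407.
M_6 ≈ 61.2962963.
L_6 − M_6 ≈ -17.55556.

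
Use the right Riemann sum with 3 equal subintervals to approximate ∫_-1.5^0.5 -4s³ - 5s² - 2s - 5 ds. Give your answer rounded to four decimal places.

Δs = (0.5 − (-1.5))/3 = 2/3.
Right endpoints: -5/6, -1/6, 0.5.
f(-5/6) = -485/108, f(-1/6) = -517/108, f(0.5) = -7.75.
Sum = Δs · [f(-5/6) + f(-1/6) + f(0.5)].
Sum ≈ -11.3519.

-11.3519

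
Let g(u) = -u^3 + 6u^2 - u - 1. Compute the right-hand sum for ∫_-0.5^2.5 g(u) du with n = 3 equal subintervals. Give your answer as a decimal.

25.875

Δu = (2.5 − (-0.5))/3 = 1.
Right endpoints: 0.5, 1.5, 2.5.
g(0.5) = -0.125, g(1.5) = 7.625, g(2.5) = 18.375.
Sum = Δu · [g(0.5) + g(1.5) + g(2.5)].
Sum = 25.875.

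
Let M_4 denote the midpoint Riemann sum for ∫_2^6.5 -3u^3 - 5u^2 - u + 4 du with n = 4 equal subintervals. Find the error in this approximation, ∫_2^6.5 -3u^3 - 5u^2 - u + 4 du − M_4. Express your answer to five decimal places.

Exact integral: ∫_2^6.5 f(u) du = -1772.296875.
M_4 ≈ -1751.7700195.
Error ≈ -1772.296875 − (-1751.7700195) ≈ -20.52686.

-20.52686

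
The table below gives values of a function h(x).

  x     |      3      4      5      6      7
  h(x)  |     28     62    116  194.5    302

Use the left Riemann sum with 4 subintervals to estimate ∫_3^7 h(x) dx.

Δx = 1.
Sum = 1·[28 + 62 + 116 + 194.5] = 400.5.

400.5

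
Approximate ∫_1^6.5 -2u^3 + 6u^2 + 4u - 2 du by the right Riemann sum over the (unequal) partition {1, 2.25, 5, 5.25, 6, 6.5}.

Subinterval widths: 1.25, 2.75, 0.25, 0.75, 0.5.
Right endpoints: 2.25, 5, 5.25, 6, 6.5.
f(2.25) = 14.59375, f(5) = -82, f(5.25) = -105.03125, f(6) = -194, f(6.5) = -271.75.
Sum = Σ Δu_i · f(u_i).
Sum = -514.890625.

-514.890625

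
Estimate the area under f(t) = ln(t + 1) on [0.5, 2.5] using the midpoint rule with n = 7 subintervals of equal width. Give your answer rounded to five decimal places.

1.77776

Δt = (2.5 − 0.5)/7 = 2/7.
Midpoints: 9/14, 13/14, 17/14, 1.5, 25/14, 29/14, 33/14.
f(9/14) ≈ 0.49644, f(13/14) ≈ 0.65678, f(17/14) ≈ 0.79493, f(1.5) ≈ 0.91629, f(25/14) ≈ 1.02450, f(29/14) ≈ 1.12214, f(33/14) ≈ 1.21109.
Sum = Δt · [f(9/14) + f(13/14) + f(17/14) + ...].
Sum ≈ 1.77776.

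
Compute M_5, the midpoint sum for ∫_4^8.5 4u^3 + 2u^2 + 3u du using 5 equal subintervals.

Δu = (8.5 − 4)/5 = 0.9.
Midpoints: 4.45, 5.35, 6.25, 7.15, 8.05.
f(4.45) = 405.4395, f(5.35) = 685.8165, f(6.25) = 1073.4375, f(7.15) = 1585.7985, f(8.05) = 2240.3955.
Sum = Δu · [f(4.45) + f(5.35) + f(6.25) + f(7.15) + f(8.05)].
Sum = 5391.79875.

5391.79875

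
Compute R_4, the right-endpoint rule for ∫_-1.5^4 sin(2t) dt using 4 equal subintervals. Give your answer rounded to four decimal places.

0.6621

Δt = (4 − (-1.5))/4 = 1.375.
Right endpoints: -0.125, 1.25, 2.625, 4.
f(-0.125) ≈ -0.2474, f(1.25) ≈ 0.5985, f(2.625) ≈ -0.8589, f(4) ≈ 0.9894.
Sum = Δt · [f(-0.125) + f(1.25) + f(2.625) + f(4)].
Sum ≈ 0.6621.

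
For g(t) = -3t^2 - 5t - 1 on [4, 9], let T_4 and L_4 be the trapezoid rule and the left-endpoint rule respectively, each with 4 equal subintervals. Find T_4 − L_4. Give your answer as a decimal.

-137.5

T_4 = -836.40625.
L_4 = -698.90625.
T_4 − L_4 = -137.5.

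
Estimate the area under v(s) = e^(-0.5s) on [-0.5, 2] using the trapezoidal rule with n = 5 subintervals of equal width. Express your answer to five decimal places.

Δs = (2 − (-0.5))/5 = 0.5.
v(-0.5) ≈ 1.28403, v(0) ≈ 1.00000, v(0.5) ≈ 0.77880, v(1) ≈ 0.60653, v(1.5) ≈ 0.47237, v(2) ≈ 0.36788.
T_5 = (Δs/2)·[v(s_0) + 2v(s_1) + ... + 2v(s_{4}) + v(s_5)].
Sum ≈ 1.84183.

1.84183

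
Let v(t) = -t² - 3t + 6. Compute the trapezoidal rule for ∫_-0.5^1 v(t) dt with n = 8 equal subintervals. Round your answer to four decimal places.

7.4912

Δt = (1 − (-0.5))/8 = 0.1875.
v(-0.5) = 7.25, v(-0.3125) = 6.83984375, v(-0.125) = 6.359375, v(0.0625) = 5.80859375, v(0.25) = 5.1875, v(0.4375) = 4.49609375, v(0.625) = 3.734375, v(0.8125) = 2.90234375, v(1) = 2.
T_8 = (Δt/2)·[v(t_0) + 2v(t_1) + ... + 2v(t_{7}) + v(t_8)].
Sum ≈ 7.4912.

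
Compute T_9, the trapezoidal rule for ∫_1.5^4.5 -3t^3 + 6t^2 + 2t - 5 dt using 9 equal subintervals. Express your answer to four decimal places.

Δt = (4.5 − 1.5)/9 = 1/3.
f(1.5) = 1.375, f(11/6) = 25/72, f(13/6) = -217/72, f(2.5) = -9.375, f(17/6) = -1397/72, f(19/6) = -2431/72, f(3.5) = -53.125, f(23/6) = -5627/72, f(25/6) = -7885/72, f(4.5) = -147.875.
T_9 = (Δt/2)·[f(t_0) + 2f(t_1) + ... + 2f(t_{8}) + f(t_9)].
Sum ≈ -126.4167.

-126.4167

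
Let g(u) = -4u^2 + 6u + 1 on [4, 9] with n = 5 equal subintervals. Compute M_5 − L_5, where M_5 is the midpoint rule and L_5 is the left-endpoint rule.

-110

M_5 = -685.
L_5 = -575.
M_5 − L_5 = -110.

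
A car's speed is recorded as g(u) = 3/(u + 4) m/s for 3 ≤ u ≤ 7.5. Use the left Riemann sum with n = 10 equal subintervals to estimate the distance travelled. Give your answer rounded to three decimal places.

Δu = (7.5 − 3)/10 = 0.45.
Left endpoints: 3, 3.45, 3.9, 4.35, 4.8, 5.25, 5.7, 6.15, 6.6, 7.05.
g(3) = 3/7, g(3.45) = 60/149, g(3.9) = 30/79, g(4.35) = 60/167, g(4.8) = 15/44, g(5.25) = 12/37, g(5.7) = 30/97, g(6.15) = 60/203, g(6.6) = 15/53, g(7.05) = 60/221.
Sum = Δu · [g(3) + g(3.45) + g(3.9) + ...].
Sum ≈ 1.528.

1.528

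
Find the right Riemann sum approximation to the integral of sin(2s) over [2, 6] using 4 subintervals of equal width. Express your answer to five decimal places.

Δs = (6 − 2)/4 = 1.
Right endpoints: 3, 4, 5, 6.
f(3) ≈ -0.27942, f(4) ≈ 0.98936, f(5) ≈ -0.54402, f(6) ≈ -0.53657.
Sum = Δs · [f(3) + f(4) + f(5) + f(6)].
Sum ≈ -0.37065.

-0.37065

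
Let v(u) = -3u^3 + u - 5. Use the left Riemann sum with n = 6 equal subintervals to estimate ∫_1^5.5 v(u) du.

-521.40234375

Δu = (5.5 − 1)/6 = 0.75.
Left endpoints: 1, 1.75, 2.5, 3.25, 4, 4.75.
v(1) = -7, v(1.75) = -19.328125, v(2.5) = -49.375, v(3.25) = -104.734375, v(4) = -193, v(4.75) = -321.765625.
Sum = Δu · [v(1) + v(1.75) + v(2.5) + ...].
Sum = -521.40234375.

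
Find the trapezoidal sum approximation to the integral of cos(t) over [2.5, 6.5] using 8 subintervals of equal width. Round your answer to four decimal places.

Δt = (6.5 − 2.5)/8 = 0.5.
f(2.5) ≈ -0.8011, f(3) ≈ -0.9900, f(3.5) ≈ -0.9365, f(4) ≈ -0.6536, f(4.5) ≈ -0.2108, f(5) ≈ 0.2837, f(5.5) ≈ 0.7087, f(6) ≈ 0.9602, f(6.5) ≈ 0.9766.
T_8 = (Δt/2)·[f(t_0) + 2f(t_1) + ... + 2f(t_{7}) + f(t_8)].
Sum ≈ -0.3753.

-0.3753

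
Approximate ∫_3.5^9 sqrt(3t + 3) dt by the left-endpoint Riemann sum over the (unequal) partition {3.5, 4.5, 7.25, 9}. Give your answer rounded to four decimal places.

23.5509

Subinterval widths: 1, 2.75, 1.75.
Left endpoints: 3.5, 4.5, 7.25.
f(3.5) ≈ 3.6742, f(4.5) ≈ 4.0620, f(7.25) ≈ 4.9749.
Sum = Σ Δt_i · f(t_i).
Sum ≈ 23.5509.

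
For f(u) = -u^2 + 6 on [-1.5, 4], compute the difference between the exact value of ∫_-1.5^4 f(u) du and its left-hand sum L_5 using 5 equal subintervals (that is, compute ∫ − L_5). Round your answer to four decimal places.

Exact integral: ∫_-1.5^4 f(u) du ≈ 10.541667.
L_5 = 16.995.
Error ≈ 10.541667 − 16.995 ≈ -6.4533.

-6.4533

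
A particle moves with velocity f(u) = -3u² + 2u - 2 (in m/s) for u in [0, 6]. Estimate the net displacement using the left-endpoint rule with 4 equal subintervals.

Δu = (6 − 0)/4 = 1.5.
Left endpoints: 0, 1.5, 3, 4.5.
f(0) = -2, f(1.5) = -5.75, f(3) = -23, f(4.5) = -53.75.
Sum = Δu · [f(0) + f(1.5) + f(3) + f(4.5)].
Sum = -126.75.

-126.75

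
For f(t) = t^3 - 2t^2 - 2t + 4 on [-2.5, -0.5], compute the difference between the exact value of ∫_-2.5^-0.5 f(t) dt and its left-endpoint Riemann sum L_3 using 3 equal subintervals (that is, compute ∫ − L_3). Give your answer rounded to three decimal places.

Exact integral: ∫_-2.5^-0.5 f(t) dt ≈ -6.08333.
L_3 ≈ -14.87963.
Error ≈ -6.08333 − (-14.87963) ≈ 8.796.

8.796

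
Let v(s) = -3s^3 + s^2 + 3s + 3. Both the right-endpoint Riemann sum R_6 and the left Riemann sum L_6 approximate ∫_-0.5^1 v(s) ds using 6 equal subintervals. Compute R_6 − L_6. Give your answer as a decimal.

0.46875

R_6 = 5.51171875.
L_6 = 5.04296875.
R_6 − L_6 = 0.46875.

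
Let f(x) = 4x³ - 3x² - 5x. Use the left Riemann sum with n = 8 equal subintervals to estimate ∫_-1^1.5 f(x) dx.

-3.6328125

Δx = (1.5 − (-1))/8 = 0.3125.
Left endpoints: -1, -0.6875, -0.375, -0.0625, 0.25, 0.5625, 0.875, 1.1875.
f(-1) = -2, f(-0.6875) = 737/1024, f(-0.375) = 1.2421875, f(-0.0625) = 307/1024, f(0.25) = -1.375, f(0.5625) = -3123/1024, f(0.875) = -3.9921875, f(1.1875) = -3553/1024.
Sum = Δx · [f(-1) + f(-0.6875) + f(-0.375) + ...].
Sum = -3.6328125.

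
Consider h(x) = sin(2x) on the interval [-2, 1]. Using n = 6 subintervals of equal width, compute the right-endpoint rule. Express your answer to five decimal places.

Δx = (1 − (-2))/6 = 0.5.
Right endpoints: -1.5, -1, -0.5, 0, 0.5, 1.
h(-1.5) ≈ -0.14112, h(-1) ≈ -0.90930, h(-0.5) ≈ -0.84147, h(0) ≈ 0.00000, h(0.5) ≈ 0.84147, h(1) ≈ 0.90930.
Sum = Δx · [h(-1.5) + h(-1) + h(-0.5) + ...].
Sum ≈ -0.07056.

-0.07056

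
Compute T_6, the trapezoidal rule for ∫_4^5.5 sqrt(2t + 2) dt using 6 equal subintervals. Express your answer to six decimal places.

Δt = (5.5 − 4)/6 = 0.25.
f(4) ≈ 3.162278, f(4.25) ≈ 3.240370, f(4.5) ≈ 3.316625, f(4.75) ≈ 3.391165, f(5) ≈ 3.464102, f(5.25) ≈ 3.535534, f(5.5) ≈ 3.605551.
T_6 = (Δt/2)·[f(t_0) + 2f(t_1) + ... + 2f(t_{5}) + f(t_6)].
Sum ≈ 5.082928.

5.082928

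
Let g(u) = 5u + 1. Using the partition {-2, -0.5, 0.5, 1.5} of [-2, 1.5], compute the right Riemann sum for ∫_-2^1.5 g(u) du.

Subinterval widths: 1.5, 1, 1.
Right endpoints: -0.5, 0.5, 1.5.
g(-0.5) = -1.5, g(0.5) = 3.5, g(1.5) = 8.5.
Sum = Σ Δu_i · g(u_i).
Sum = 9.75.

9.75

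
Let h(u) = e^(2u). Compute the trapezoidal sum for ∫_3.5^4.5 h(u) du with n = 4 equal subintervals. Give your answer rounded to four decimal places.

3575.9069

Δu = (4.5 − 3.5)/4 = 0.25.
h(3.5) ≈ 1096.6332, h(3.75) ≈ 1808.0424, h(4) ≈ 2980.9580, h(4.25) ≈ 4914.7688, h(4.5) ≈ 8103.0839.
T_4 = (Δu/2)·[h(u_0) + 2h(u_1) + 2h(u_2) + 2h(u_3) + h(u_4)].
Sum ≈ 3575.9069.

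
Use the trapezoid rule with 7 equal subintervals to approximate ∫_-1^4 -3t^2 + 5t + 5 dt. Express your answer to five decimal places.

Δt = (4 − (-1))/7 = 5/7.
f(-1) = -3, f(-2/7) = 163/49, f(3/7) = 323/49, f(8/7) = 333/49, f(13/7) = 193/49, f(18/7) = -97/49, f(23/7) = -537/49, f(4) = -23.
T_7 = (Δt/2)·[f(t_0) + 2f(t_1) + ... + 2f(t_{6}) + f(t_7)].
Sum ≈ -3.77551.

-3.77551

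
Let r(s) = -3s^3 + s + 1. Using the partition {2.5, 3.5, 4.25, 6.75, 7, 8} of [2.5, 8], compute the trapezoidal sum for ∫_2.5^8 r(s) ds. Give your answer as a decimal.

Subinterval widths: 1, 0.75, 2.5, 0.25, 1.
r(2.5) = -43.375, r(3.5) = -124.125, r(4.25) = -225.046875, r(6.75) = -914.890625, r(7) = -1021, r(8) = -1527.
On each subinterval the trapezoid contributes (Δs_i/2)·[r(s_{i-1}) + r(s_i)].
Sum = -3155.59765625.

-3155.59765625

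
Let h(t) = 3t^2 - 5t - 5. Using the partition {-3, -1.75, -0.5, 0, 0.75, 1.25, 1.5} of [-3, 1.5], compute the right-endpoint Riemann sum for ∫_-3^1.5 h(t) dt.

Subinterval widths: 1.25, 1.25, 0.5, 0.75, 0.5, 0.25.
Right endpoints: -1.75, -0.5, 0, 0.75, 1.25, 1.5.
h(-1.75) = 12.9375, h(-0.5) = -1.75, h(0) = -5, h(0.75) = -7.0625, h(1.25) = -6.5625, h(1.5) = -5.75.
Sum = Σ Δt_i · h(t_i).
Sum = 1.46875.

1.46875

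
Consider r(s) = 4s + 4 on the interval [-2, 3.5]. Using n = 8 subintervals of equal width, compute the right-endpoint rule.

46.0625

Δs = (3.5 − (-2))/8 = 0.6875.
Right endpoints: -1.3125, -0.625, 0.0625, 0.75, 1.4375, 2.125, 2.8125, 3.5.
r(-1.3125) = -1.25, r(-0.625) = 1.5, r(0.0625) = 4.25, r(0.75) = 7, r(1.4375) = 9.75, r(2.125) = 12.5, r(2.8125) = 15.25, r(3.5) = 18.
Sum = Δs · [r(-1.3125) + r(-0.625) + r(0.0625) + ...].
Sum = 46.0625.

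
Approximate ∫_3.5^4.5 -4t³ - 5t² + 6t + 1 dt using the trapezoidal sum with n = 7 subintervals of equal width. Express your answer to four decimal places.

-315.5969

Δt = (4.5 − 3.5)/7 = 1/7.
f(3.5) = -210.75, f(51/14) = -324977/1372, f(53/14) = -363533/1372, f(55/14) = -404913/1372, f(57/14) = -449213/1372, f(59/14) = -496529/1372, f(61/14) = -546957/1372, f(4.5) = -437.75.
T_7 = (Δt/2)·[f(t_0) + 2f(t_1) + ... + 2f(t_{6}) + f(t_7)].
Sum ≈ -315.5969.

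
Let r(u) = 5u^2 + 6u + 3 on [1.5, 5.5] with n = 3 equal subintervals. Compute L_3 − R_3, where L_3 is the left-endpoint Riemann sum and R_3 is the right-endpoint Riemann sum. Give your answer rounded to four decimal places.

L_3 ≈ 264.259259.
R_3 ≈ 482.925926.
L_3 − R_3 ≈ -218.6667.

-218.6667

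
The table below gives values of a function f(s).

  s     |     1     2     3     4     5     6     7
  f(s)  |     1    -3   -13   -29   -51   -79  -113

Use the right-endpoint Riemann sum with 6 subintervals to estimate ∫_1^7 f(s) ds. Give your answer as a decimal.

Δs = 1.
Sum = 1·[(-3) + (-13) + (-29) + (-51) + (-79) + (-113)] = -288.

-288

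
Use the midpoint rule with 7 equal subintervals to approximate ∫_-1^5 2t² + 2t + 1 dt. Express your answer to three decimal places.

Δt = (5 − (-1))/7 = 6/7.
Midpoints: -4/7, 2/7, 8/7, 2, 20/7, 26/7, 32/7.
f(-4/7) = 25/49, f(2/7) = 85/49, f(8/7) = 289/49, f(2) = 13, f(20/7) = 1129/49, f(26/7) = 1765/49, f(32/7) = 2545/49.
Sum = Δt · [f(-4/7) + f(2/7) + f(8/7) + ...].
Sum ≈ 113.265.

113.265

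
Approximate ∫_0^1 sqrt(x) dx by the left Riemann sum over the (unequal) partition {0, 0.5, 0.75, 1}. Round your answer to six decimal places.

0.393283

Subinterval widths: 0.5, 0.25, 0.25.
Left endpoints: 0, 0.5, 0.75.
f(0) ≈ 0.000000, f(0.5) ≈ 0.707107, f(0.75) ≈ 0.866025.
Sum = Σ Δx_i · f(x_i).
Sum ≈ 0.393283.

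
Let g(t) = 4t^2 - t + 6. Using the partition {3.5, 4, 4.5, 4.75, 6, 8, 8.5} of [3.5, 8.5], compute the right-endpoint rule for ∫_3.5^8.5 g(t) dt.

Subinterval widths: 0.5, 0.5, 0.25, 1.25, 2, 0.5.
Right endpoints: 4, 4.5, 4.75, 6, 8, 8.5.
g(4) = 66, g(4.5) = 82.5, g(4.75) = 91.5, g(6) = 144, g(8) = 254, g(8.5) = 286.5.
Sum = Σ Δt_i · g(t_i).
Sum = 928.375.

928.375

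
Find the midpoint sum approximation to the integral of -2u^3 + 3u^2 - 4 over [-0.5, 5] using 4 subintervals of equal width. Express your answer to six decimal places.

Δu = (5 − (-0.5))/4 = 1.375.
Midpoints: 0.1875, 1.5625, 2.9375, 4.3125.
f(0.1875) = -8003/2048, f(1.5625) = -8817/2048, f(2.9375) = -58999/2048, f(4.3125) = -222437/2048.
Sum = Δu · [f(0.1875) + f(1.5625) + f(2.9375) + f(4.3125)].
Sum ≈ -200.245117.

-200.245117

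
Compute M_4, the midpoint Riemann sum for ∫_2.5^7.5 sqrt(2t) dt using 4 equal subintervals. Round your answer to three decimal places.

15.650

Δt = (7.5 − 2.5)/4 = 1.25.
Midpoints: 3.125, 4.375, 5.625, 6.875.
f(3.125) ≈ 2.500, f(4.375) ≈ 2.958, f(5.625) ≈ 3.354, f(6.875) ≈ 3.708.
Sum = Δt · [f(3.125) + f(4.375) + f(5.625) + f(6.875)].
Sum ≈ 15.650.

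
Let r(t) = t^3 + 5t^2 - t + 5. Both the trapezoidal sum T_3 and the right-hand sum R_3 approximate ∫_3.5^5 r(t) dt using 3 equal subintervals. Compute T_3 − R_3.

T_3 = 257.84375.
R_3 = 293.9375.
T_3 − R_3 = -36.09375.

-36.09375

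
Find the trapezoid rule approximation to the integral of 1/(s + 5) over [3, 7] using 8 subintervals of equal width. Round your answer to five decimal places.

0.40565

Δs = (7 − 3)/8 = 0.5.
f(3) = 0.125, f(3.5) = 2/17, f(4) = 1/9, f(4.5) = 2/19, f(5) = 0.1, f(5.5) = 2/21, f(6) = 1/11, f(6.5) = 2/23, f(7) = 1/12.
T_8 = (Δs/2)·[f(s_0) + 2f(s_1) + ... + 2f(s_{7}) + f(s_8)].
Sum ≈ 0.40565.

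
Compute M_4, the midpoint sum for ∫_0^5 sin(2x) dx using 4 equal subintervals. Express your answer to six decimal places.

Δx = (5 − 0)/4 = 1.25.
Midpoints: 0.625, 1.875, 3.125, 4.375.
f(0.625) ≈ 0.948985, f(1.875) ≈ -0.571561, f(3.125) ≈ -0.033179, f(4.375) ≈ 0.624724.
Sum = Δx · [f(0.625) + f(1.875) + f(3.125) + f(4.375)].
Sum ≈ 1.211210.

1.211210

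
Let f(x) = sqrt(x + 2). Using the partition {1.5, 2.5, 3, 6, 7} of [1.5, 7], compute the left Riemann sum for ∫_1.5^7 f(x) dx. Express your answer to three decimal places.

12.468

Subinterval widths: 1, 0.5, 3, 1.
Left endpoints: 1.5, 2.5, 3, 6.
f(1.5) ≈ 1.871, f(2.5) ≈ 2.121, f(3) ≈ 2.236, f(6) ≈ 2.828.
Sum = Σ Δx_i · f(x_i).
Sum ≈ 12.468.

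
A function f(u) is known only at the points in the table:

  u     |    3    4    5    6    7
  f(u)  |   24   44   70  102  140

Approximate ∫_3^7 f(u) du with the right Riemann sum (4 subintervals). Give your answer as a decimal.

356

Δu = 1.
Sum = 1·[44 + 70 + 102 + 140] = 356.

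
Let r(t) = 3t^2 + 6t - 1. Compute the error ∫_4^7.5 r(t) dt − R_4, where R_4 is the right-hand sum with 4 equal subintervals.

-63.35546875

Exact integral: ∫_4^7.5 r(t) dt = 475.125.
R_4 = 538.48046875.
Error = 475.125 − 538.48046875 = -63.35546875.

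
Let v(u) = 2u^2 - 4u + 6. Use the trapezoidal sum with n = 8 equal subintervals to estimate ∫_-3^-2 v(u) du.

28.671875

Δu = (-2 − (-3))/8 = 0.125.
v(-3) = 36, v(-2.875) = 34.03125, v(-2.75) = 32.125, v(-2.625) = 30.28125, v(-2.5) = 28.5, v(-2.375) = 26.78125, v(-2.25) = 25.125, v(-2.125) = 23.53125, v(-2) = 22.
T_8 = (Δu/2)·[v(u_0) + 2v(u_1) + ... + 2v(u_{7}) + v(u_8)].
Sum = 28.671875.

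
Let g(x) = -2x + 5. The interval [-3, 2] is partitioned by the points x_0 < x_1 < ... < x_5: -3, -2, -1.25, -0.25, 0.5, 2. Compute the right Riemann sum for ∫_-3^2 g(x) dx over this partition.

Subinterval widths: 1, 0.75, 1, 0.75, 1.5.
Right endpoints: -2, -1.25, -0.25, 0.5, 2.
g(-2) = 9, g(-1.25) = 7.5, g(-0.25) = 5.5, g(0.5) = 4, g(2) = 1.
Sum = Σ Δx_i · g(x_i).
Sum = 24.625.

24.625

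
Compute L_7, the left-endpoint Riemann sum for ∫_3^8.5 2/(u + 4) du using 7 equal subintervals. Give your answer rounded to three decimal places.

1.210

Δu = (8.5 − 3)/7 = 11/14.
Left endpoints: 3, 53/14, 32/7, 75/14, 43/7, 97/14, 54/7.
f(3) = 2/7, f(53/14) = 28/109, f(32/7) = 7/30, f(75/14) = 28/131, f(43/7) = 14/71, f(97/14) = 28/153, f(54/7) = 7/41.
Sum = Δu · [f(3) + f(53/14) + f(32/7) + ...].
Sum ≈ 1.210.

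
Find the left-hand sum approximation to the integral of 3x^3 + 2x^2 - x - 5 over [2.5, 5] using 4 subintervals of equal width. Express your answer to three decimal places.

Δx = (5 − 2.5)/4 = 0.625.
Left endpoints: 2.5, 3.125, 3.75, 4.375.
f(2.5) = 51.875, f(3.125) = 52715/512, f(3.75) = 177.578125, f(4.375) = 143425/512.
Sum = Δx · [f(2.5) + f(3.125) + f(3.75) + f(4.375)].
Sum ≈ 382.837.

382.837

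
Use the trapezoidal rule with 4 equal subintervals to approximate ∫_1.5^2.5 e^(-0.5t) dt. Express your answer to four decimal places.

0.3722

Δt = (2.5 − 1.5)/4 = 0.25.
f(1.5) ≈ 0.4724, f(1.75) ≈ 0.4169, f(2) ≈ 0.3679, f(2.25) ≈ 0.3247, f(2.5) ≈ 0.2865.
T_4 = (Δt/2)·[f(t_0) + 2f(t_1) + 2f(t_2) + 2f(t_3) + f(t_4)].
Sum ≈ 0.3722.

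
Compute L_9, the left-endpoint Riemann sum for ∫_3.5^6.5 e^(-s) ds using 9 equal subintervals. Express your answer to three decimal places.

Δs = (6.5 − 3.5)/9 = 1/3.
Left endpoints: 3.5, 23/6, 25/6, 4.5, 29/6, 31/6, 5.5, 35/6, 37/6.
f(3.5) ≈ 0.030, f(23/6) ≈ 0.022, f(25/6) ≈ 0.016, f(4.5) ≈ 0.011, f(29/6) ≈ 0.008, f(31/6) ≈ 0.006, f(5.5) ≈ 0.004, f(35/6) ≈ 0.003, f(37/6) ≈ 0.002.
Sum = Δs · [f(3.5) + f(23/6) + f(25/6) + ...].
Sum ≈ 0.034.

0.034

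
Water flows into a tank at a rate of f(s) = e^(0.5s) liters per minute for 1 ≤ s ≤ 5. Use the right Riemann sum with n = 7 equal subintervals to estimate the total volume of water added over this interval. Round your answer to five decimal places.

Δs = (5 − 1)/7 = 4/7.
Right endpoints: 11/7, 15/7, 19/7, 23/7, 27/7, 31/7, 5.
f(11/7) ≈ 2.19397, f(15/7) ≈ 2.91955, f(19/7) ≈ 3.88508, f(23/7) ≈ 5.16992, f(27/7) ≈ 6.87968, f(31/7) ≈ 9.15487, f(5) ≈ 12.18249.
Sum = Δs · [f(11/7) + f(15/7) + f(19/7) + ...].
Sum ≈ 24.22032.

24.22032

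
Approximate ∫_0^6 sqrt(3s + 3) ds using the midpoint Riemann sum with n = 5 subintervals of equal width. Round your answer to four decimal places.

Δs = (6 − 0)/5 = 1.2.
Midpoints: 0.6, 1.8, 3, 4.2, 5.4.
f(0.6) ≈ 2.1909, f(1.8) ≈ 2.8983, f(3) ≈ 3.4641, f(4.2) ≈ 3.9497, f(5.4) ≈ 4.3818.
Sum = Δs · [f(0.6) + f(1.8) + f(3) + f(4.2) + f(5.4)].
Sum ≈ 20.2617.

20.2617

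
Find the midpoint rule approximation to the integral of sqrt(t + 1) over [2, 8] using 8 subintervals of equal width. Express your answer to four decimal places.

14.5387

Δt = (8 − 2)/8 = 0.75.
Midpoints: 2.375, 3.125, 3.875, 4.625, 5.375, 6.125, 6.875, 7.625.
f(2.375) ≈ 1.8371, f(3.125) ≈ 2.0310, f(3.875) ≈ 2.2079, f(4.625) ≈ 2.3717, f(5.375) ≈ 2.5249, f(6.125) ≈ 2.6693, f(6.875) ≈ 2.8062, f(7.625) ≈ 2.9368.
Sum = Δt · [f(2.375) + f(3.125) + f(3.875) + ...].
Sum ≈ 14.5387.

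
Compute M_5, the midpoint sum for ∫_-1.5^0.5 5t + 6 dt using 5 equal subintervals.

Δt = (0.5 − (-1.5))/5 = 0.4.
Midpoints: -1.3, -0.9, -0.5, -0.1, 0.3.
f(-1.3) = -0.5, f(-0.9) = 1.5, f(-0.5) = 3.5, f(-0.1) = 5.5, f(0.3) = 7.5.
Sum = Δt · [f(-1.3) + f(-0.9) + f(-0.5) + f(-0.1) + f(0.3)].
Sum = 7.

7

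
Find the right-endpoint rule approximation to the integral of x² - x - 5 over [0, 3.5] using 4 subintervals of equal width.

-5.05859375

Δx = (3.5 − 0)/4 = 0.875.
Right endpoints: 0.875, 1.75, 2.625, 3.5.
f(0.875) = -5.109375, f(1.75) = -3.6875, f(2.625) = -0.734375, f(3.5) = 3.75.
Sum = Δx · [f(0.875) + f(1.75) + f(2.625) + f(3.5)].
Sum = -5.05859375.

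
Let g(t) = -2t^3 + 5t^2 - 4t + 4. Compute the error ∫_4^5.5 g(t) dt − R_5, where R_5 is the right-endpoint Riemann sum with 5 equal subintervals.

Exact integral: ∫_4^5.5 g(t) dt = -181.40625.
R_5 = -202.86.
Error = -181.40625 − (-202.86) = 21.45375.

21.45375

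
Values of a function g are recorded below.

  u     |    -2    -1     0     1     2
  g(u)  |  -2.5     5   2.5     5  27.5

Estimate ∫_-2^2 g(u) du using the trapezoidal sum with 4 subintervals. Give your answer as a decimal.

25

Δu = 1.
T_4 = (1/2)·[(-2.5) + 2·5 + 2·2.5 + 2·5 + 27.5] = 25.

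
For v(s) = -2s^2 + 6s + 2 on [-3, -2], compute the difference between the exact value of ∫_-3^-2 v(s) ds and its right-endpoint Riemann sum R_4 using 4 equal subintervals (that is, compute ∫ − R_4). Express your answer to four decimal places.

-1.9792

Exact integral: ∫_-3^-2 v(s) ds ≈ -25.666667.
R_4 = -23.6875.
Error ≈ -25.666667 − (-23.6875) ≈ -1.9792.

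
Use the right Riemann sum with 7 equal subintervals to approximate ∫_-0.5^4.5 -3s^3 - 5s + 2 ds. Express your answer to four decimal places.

Δs = (4.5 − (-0.5))/7 = 5/7.
Right endpoints: 3/14, 13/14, 23/14, 33/14, 43/14, 53/14, 4.5.
f(3/14) = 2467/2744, f(13/14) = -13843/2744, f(23/14) = -53553/2744, f(33/14) = -134663/2744, f(43/14) = -275173/2744, f(53/14) = -493083/2744, f(4.5) = -293.875.
Sum = Δs · [f(3/14) + f(13/14) + f(23/14) + ...].
Sum ≈ -461.8495.

-461.8495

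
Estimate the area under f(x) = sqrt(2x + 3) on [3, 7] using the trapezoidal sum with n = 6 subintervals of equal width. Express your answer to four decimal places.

14.3609

Δx = (7 − 3)/6 = 2/3.
f(3) ≈ 3.0000, f(11/3) ≈ 3.2146, f(13/3) ≈ 3.4157, f(5) ≈ 3.6056, f(17/3) ≈ 3.7859, f(19/3) ≈ 3.9581, f(7) ≈ 4.1231.
T_6 = (Δx/2)·[f(x_0) + 2f(x_1) + ... + 2f(x_{5}) + f(x_6)].
Sum ≈ 14.3609.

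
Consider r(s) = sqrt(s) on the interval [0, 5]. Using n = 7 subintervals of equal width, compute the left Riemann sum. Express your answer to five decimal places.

6.53897

Δs = (5 − 0)/7 = 5/7.
Left endpoints: 0, 5/7, 10/7, 15/7, 20/7, 25/7, 30/7.
r(0) ≈ 0.00000, r(5/7) ≈ 0.84515, r(10/7) ≈ 1.19523, r(15/7) ≈ 1.46385, r(20/7) ≈ 1.69031, r(25/7) ≈ 1.88982, r(30/7) ≈ 2.07020.
Sum = Δs · [r(0) + r(5/7) + r(10/7) + ...].
Sum ≈ 6.53897.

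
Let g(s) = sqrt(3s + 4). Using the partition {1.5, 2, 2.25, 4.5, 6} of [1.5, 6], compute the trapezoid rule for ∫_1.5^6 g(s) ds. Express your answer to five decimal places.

17.37462

Subinterval widths: 0.5, 0.25, 2.25, 1.5.
g(1.5) ≈ 2.91548, g(2) ≈ 3.16228, g(2.25) ≈ 3.27872, g(4.5) ≈ 4.18330, g(6) ≈ 4.69042.
On each subinterval the trapezoid contributes (Δs_i/2)·[g(s_{i-1}) + g(s_i)].
Sum ≈ 17.37462.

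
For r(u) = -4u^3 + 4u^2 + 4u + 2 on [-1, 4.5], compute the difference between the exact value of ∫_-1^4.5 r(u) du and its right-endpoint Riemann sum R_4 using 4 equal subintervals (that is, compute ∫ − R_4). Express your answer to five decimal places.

Exact integral: ∫_-1^4.5 r(u) du ≈ -236.7291667.
R_4 = -451.47265625.
Error ≈ -236.7291667 − (-451.47265625) ≈ 214.74349.

214.74349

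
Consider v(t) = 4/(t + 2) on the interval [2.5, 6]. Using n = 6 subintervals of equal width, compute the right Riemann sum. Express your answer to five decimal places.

Δt = (6 − 2.5)/6 = 7/12.
Right endpoints: 37/12, 11/3, 4.25, 29/6, 65/12, 6.
v(37/12) = 48/61, v(11/3) = 12/17, v(4.25) = 0.64, v(29/6) = 24/41, v(65/12) = 48/89, v(6) = 0.5.
Sum = Δt · [v(37/12) + v(11/3) + v(4.25) + ...].
Sum ≈ 2.19185.

2.19185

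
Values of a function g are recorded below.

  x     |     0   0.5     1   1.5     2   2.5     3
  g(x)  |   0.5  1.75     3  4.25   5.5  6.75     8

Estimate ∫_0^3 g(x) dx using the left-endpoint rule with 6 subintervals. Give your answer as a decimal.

10.875

Δx = 0.5.
Sum = 0.5·[0.5 + 1.75 + 3 + 4.25 + 5.5 + 6.75] = 10.875.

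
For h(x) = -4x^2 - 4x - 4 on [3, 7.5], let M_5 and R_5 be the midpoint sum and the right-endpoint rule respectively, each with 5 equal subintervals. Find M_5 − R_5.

M_5 = -637.785.
R_5 = -734.58.
M_5 − R_5 = 96.795.

96.795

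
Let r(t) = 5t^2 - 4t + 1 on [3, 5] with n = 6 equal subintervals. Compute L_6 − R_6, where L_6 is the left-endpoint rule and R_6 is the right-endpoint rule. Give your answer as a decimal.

L_6 ≈ 121.51851852.
R_6 ≈ 145.51851852.
L_6 − R_6 = -24.

-24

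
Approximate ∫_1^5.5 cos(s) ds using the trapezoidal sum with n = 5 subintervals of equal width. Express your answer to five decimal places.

Δs = (5.5 − 1)/5 = 0.9.
f(1) ≈ 0.54030, f(1.9) ≈ -0.32329, f(2.8) ≈ -0.94222, f(3.7) ≈ -0.84810, f(4.6) ≈ -0.11215, f(5.5) ≈ 0.70867.
T_5 = (Δs/2)·[f(s_0) + 2f(s_1) + ... + 2f(s_{4}) + f(s_5)].
Sum ≈ -1.44115.

-1.44115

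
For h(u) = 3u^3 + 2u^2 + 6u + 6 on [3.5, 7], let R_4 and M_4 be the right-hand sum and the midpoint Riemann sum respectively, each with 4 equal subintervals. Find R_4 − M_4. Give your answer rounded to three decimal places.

468.251

R_4 ≈ 2476.79004.
M_4 ≈ 2008.53857.
R_4 − M_4 ≈ 468.251.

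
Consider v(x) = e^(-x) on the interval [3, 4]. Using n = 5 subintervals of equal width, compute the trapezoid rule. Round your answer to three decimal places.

0.032

Δx = (4 − 3)/5 = 0.2.
v(3) ≈ 0.050, v(3.2) ≈ 0.041, v(3.4) ≈ 0.033, v(3.6) ≈ 0.027, v(3.8) ≈ 0.022, v(4) ≈ 0.018.
T_5 = (Δx/2)·[v(x_0) + 2v(x_1) + ... + 2v(x_{4}) + v(x_5)].
Sum ≈ 0.032.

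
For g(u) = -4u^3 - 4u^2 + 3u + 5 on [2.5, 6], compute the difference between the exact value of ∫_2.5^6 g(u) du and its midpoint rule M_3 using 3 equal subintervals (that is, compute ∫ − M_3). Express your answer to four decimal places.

-21.8345

Exact integral: ∫_2.5^6 g(u) du ≈ -1461.979167.
M_3 ≈ -1440.144676.
Error ≈ -1461.979167 − (-1440.144676) ≈ -21.8345.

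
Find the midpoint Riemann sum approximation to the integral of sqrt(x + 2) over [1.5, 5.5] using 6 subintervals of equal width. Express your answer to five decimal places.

Δx = (5.5 − 1.5)/6 = 2/3.
Midpoints: 11/6, 2.5, 19/6, 23/6, 4.5, 31/6.
f(11/6) ≈ 1.95789, f(2.5) ≈ 2.12132, f(19/6) ≈ 2.27303, f(23/6) ≈ 2.41523, f(4.5) ≈ 2.54951, f(31/6) ≈ 2.67706.
Sum = Δx · [f(11/6) + f(2.5) + f(19/6) + ...].
Sum ≈ 9.32936.

9.32936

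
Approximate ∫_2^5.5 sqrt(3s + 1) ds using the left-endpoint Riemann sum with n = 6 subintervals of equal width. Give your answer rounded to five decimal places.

Δs = (5.5 − 2)/6 = 7/12.
Left endpoints: 2, 31/12, 19/6, 3.75, 13/3, 59/12.
f(2) ≈ 2.64575, f(31/12) ≈ 2.95804, f(19/6) ≈ 3.24037, f(3.75) ≈ 3.50000, f(13/3) ≈ 3.74166, f(59/12) ≈ 3.96863.
Sum = Δs · [f(2) + f(31/12) + f(19/6) + ...].
Sum ≈ 11.69843.

11.69843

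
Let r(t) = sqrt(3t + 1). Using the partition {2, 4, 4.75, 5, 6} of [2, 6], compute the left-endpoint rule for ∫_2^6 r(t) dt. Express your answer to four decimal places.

Subinterval widths: 2, 0.75, 0.25, 1.
Left endpoints: 2, 4, 4.75, 5.
r(2) ≈ 2.6458, r(4) ≈ 3.6056, r(4.75) ≈ 3.9051, r(5) ≈ 4.0000.
Sum = Σ Δt_i · r(t_i).
Sum ≈ 12.9719.

12.9719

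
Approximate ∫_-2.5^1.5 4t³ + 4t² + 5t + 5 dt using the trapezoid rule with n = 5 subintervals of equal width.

Δt = (1.5 − (-2.5))/5 = 0.8.
f(-2.5) = -45, f(-1.7) = -11.592, f(-0.9) = 0.824, f(-0.1) = 4.536, f(0.7) = 11.832, f(1.5) = 35.
T_5 = (Δt/2)·[f(t_0) + 2f(t_1) + ... + 2f(t_{4}) + f(t_5)].
Sum = 0.48.

0.48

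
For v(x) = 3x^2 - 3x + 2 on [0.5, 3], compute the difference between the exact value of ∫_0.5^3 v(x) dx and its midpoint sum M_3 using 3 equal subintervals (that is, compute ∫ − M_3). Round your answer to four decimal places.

Exact integral: ∫_0.5^3 v(x) dx = 18.75.
M_3 ≈ 18.315972.
Error ≈ 18.75 − 18.315972 ≈ 0.4340.

0.4340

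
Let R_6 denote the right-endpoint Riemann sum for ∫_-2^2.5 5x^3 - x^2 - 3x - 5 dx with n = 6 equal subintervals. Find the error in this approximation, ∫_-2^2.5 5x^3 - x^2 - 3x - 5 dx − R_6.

-39.55078125

Exact integral: ∫_-2^2.5 f(x) dx = -4.921875.
R_6 = 34.62890625.
Error = -4.921875 − 34.62890625 = -39.55078125.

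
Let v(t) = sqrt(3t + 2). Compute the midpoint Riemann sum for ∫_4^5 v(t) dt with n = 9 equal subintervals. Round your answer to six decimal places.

3.935484

Δt = (5 − 4)/9 = 1/9.
Midpoints: 73/18, 25/6, 77/18, 79/18, 4.5, 83/18, 85/18, 29/6, 89/18.
v(73/18) ≈ 3.763863, v(25/6) ≈ 3.807887, v(77/18) ≈ 3.851407, v(79/18) ≈ 3.894440, v(4.5) ≈ 3.937004, v(83/18) ≈ 3.979112, v(85/18) ≈ 4.020779, v(29/6) ≈ 4.062019, v(89/18) ≈ 4.102845.
Sum = Δt · [v(73/18) + v(25/6) + v(77/18) + ...].
Sum ≈ 3.935484.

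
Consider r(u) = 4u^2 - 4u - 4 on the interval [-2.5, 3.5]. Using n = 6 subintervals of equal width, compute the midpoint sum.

Δu = (3.5 − (-2.5))/6 = 1.
Midpoints: -2, -1, 0, 1, 2, 3.
r(-2) = 20, r(-1) = 4, r(0) = -4, r(1) = -4, r(2) = 4, r(3) = 20.
Sum = Δu · [r(-2) + r(-1) + r(0) + ...].
Sum = 40.

40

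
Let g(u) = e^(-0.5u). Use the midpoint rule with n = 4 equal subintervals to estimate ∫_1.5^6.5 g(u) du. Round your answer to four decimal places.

Δu = (6.5 − 1.5)/4 = 1.25.
Midpoints: 2.125, 3.375, 4.625, 5.875.
g(2.125) ≈ 0.3456, g(3.375) ≈ 0.1850, g(4.625) ≈ 0.0990, g(5.875) ≈ 0.0530.
Sum = Δu · [g(2.125) + g(3.375) + g(4.625) + g(5.875)].
Sum ≈ 0.8532.

0.8532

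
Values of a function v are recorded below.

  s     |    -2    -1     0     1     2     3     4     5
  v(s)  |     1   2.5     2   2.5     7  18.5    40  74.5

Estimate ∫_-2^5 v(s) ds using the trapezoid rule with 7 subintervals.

Δs = 1.
T_7 = (1/2)·[1 + 2·2.5 + 2·2 + 2·2.5 + 2·7 + 2·18.5 + 2·40 + 74.5] = 110.25.

110.25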